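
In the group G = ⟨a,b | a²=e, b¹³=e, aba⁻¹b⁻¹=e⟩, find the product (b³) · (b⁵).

Compute (b³) · (b⁵) by multiplying left to right and reducing via the relations at each step:
  (b³) · b⁵ = b⁸

Answer: b⁸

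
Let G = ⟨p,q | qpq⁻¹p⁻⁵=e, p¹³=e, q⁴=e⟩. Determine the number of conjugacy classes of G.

The conjugacy classes (representative and size) are:
  [e] (size 1), [p] (size 4), [p²] (size 4), [p⁹] (size 4), [p¹²q] (size 13), [p⁴q²] (size 13), [p¹²q³] (size 13).
Class equation: 1 + 4 + 4 + 4 + 13 + 13 + 13 = 52 = |G|. So G has 7 conjugacy classes.

Answer: 7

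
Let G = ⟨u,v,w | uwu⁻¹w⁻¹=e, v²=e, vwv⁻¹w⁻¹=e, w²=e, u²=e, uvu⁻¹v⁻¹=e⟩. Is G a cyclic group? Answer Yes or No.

|G| = 8, but the maximum element order in G is 2 < 8. No single element generates all of G, so G is not cyclic.

Answer: No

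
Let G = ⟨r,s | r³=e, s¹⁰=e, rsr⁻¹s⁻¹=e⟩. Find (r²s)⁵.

Compute successive powers of (r²s), reducing at each step:
  (r²s)²: (r²s) · r² = rs;   (rs) · s = rs²
  (r²s)³: (rs²) · r² = s²;   (s²) · s = s³
  (r²s)⁴: (s³) · r² = r²s³;   (r²s³) · s = r²s⁴
  (r²s)⁵: (r²s⁴) · r² = rs⁴;   (rs⁴) · s = rs⁵

Answer: rs⁵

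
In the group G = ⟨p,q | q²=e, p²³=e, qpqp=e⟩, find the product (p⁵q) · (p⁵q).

Compute (p⁵q) · (p⁵q) by multiplying left to right and reducing via the relations at each step:
  (p⁵q) · p⁵ = q
  q · q = e

Answer: e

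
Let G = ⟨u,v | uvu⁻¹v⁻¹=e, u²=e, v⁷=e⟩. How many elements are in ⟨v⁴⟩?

|⟨v⁴⟩| equals the order of v⁴. Compute successive powers until reaching e:
  (v⁴)¹ = v⁴, (v⁴)² = v, (v⁴)³ = v⁵, (v⁴)⁴ = v², (v⁴)⁵ = v⁶, (v⁴)⁶ = v³, (v⁴)⁷ = e.
The smallest positive k with (v⁴)ᵏ = e is 7, so |⟨v⁴⟩| = 7.

Answer: 7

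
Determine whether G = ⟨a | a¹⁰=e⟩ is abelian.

G has a single generator, so G is cyclic and hence abelian.

Answer: Yes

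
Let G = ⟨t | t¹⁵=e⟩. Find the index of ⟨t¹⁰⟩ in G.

First find ord(t¹⁰) by computing successive powers:
  (t¹⁰)¹ = t¹⁰, (t¹⁰)² = t⁵, (t¹⁰)³ = e.
So |⟨t¹⁰⟩| = ord(t¹⁰) = 3. With |G| = 15, by Lagrange [G : ⟨t¹⁰⟩] = 15/3 = 5.

Answer: 5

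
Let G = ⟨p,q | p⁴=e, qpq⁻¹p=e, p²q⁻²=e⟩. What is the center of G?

An element z ∈ Z(G) iff z commutes with every generator.
For example p² is central: (p²)·p = p³ = p·(p²); (p²)·q = q⁻¹ = q·(p²).
Whereas p ∉ Z(G) since p·q = pq ≠ pq⁻¹ = q·p.
Checking each of the 8 elements this way gives Z(G) = {e, p²}, of order 2.

Answer: {e, p²}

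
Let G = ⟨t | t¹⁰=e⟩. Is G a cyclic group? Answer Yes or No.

|G| = 10. The element t has order 10 (its powers give 10 distinct elements), so ⟨t⟩ = G and G is cyclic.

Answer: Yes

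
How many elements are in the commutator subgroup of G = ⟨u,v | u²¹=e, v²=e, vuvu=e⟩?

G' = [G, G] is generated by all commutators. The generator-pair commutators are: [u, v] = u².
The subgroup they normally generate is {e, u, u², u³, u⁴, u⁵, u⁶, u⁷, u⁸, u⁹, u¹⁰, u¹¹, u¹², u¹³, u¹⁴, u¹⁵, u¹⁶, u¹⁷, u¹⁸, u¹⁹, u²⁰}, of order 21.
Check: |G/G'| = 42/21 = 2 is the order of the abelianisation.

Answer: 21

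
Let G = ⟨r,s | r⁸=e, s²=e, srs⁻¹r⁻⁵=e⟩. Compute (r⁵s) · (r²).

Compute (r⁵s) · (r²) by multiplying left to right and reducing via the relations at each step:
  (r⁵s) · r² = r⁷s

Answer: r⁷s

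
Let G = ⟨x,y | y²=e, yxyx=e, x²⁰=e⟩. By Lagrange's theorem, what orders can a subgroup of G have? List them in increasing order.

|G| = 40 = 2³ · 5. By Lagrange's theorem the order of any subgroup divides 40; the divisors of 40 are 1, 2, 4, 5, 8, 10, 20, 40.

Answer: 1, 2, 4, 5, 8, 10, 20, 40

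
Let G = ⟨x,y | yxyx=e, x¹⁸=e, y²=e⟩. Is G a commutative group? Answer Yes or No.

x·y = xy but y·x = x¹⁷y, so x·y ≠ y·x and G is not abelian.

Answer: No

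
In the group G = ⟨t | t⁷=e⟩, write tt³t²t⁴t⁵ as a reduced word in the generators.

Multiply left to right, reducing at each step:
  t · t³ = t⁴
  (t⁴) · t² = t⁶
  (t⁶) · t⁴ = t³
  (t³) · t⁵ = t

Answer: t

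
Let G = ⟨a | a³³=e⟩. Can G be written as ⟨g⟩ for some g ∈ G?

|G| = 33. The element a has order 33 (its powers give 33 distinct elements), so ⟨a⟩ = G and G is cyclic.

Answer: Yes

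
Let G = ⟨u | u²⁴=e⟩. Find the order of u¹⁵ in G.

Compute successive powers until reaching e:
  (u¹⁵)¹ = u¹⁵, (u¹⁵)² = u⁶, (u¹⁵)³ = u²¹, (u¹⁵)⁴ = u¹², (u¹⁵)⁵ = u³, (u¹⁵)⁶ = u¹⁸, (u¹⁵)⁷ = u⁹, (u¹⁵)⁸ = e.
The smallest positive k with (u¹⁵)ᵏ = e is 8.

Answer: 8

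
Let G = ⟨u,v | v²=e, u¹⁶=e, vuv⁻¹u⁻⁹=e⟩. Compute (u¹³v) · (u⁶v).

Compute (u¹³v) · (u⁶v) by multiplying left to right and reducing via the relations at each step:
  (u¹³v) · u⁶ = u³v
  (u³v) · v = u³

Answer: u³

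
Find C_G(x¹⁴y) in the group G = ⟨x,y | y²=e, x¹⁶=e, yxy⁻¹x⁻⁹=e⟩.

⟨x¹⁴y⟩ ⊆ C_G(x¹⁴y) since powers of x¹⁴y commute with x¹⁴y; so |C_G(x¹⁴y)| ≥ |⟨x¹⁴y⟩| = 8.
By orbit–stabilizer, |C_G(x¹⁴y)| = |G| / |conj. class of x¹⁴y| = 32 / 2 = 16.
The 16 elements commuting with x¹⁴y are {e, x², x⁴, x⁶, x⁸, x¹⁰, x¹², x¹⁴, y, x¹⁰y, x²y, x¹²y, x⁴y, x¹⁴y, x⁶y, x⁸y}.

Answer: {e, x², x⁴, x⁶, x⁸, x¹⁰, x¹², x¹⁴, y, x¹⁰y, x²y, x¹²y, x⁴y, x¹⁴y, x⁶y, x⁸y}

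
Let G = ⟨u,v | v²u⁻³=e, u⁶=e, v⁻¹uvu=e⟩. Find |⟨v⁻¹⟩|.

|⟨v⁻¹⟩| equals the order of v⁻¹. Compute successive powers until reaching e:
  (v⁻¹)¹ = v⁻¹, (v⁻¹)² = u³, (v⁻¹)³ = v, (v⁻¹)⁴ = e.
The smallest positive k with (v⁻¹)ᵏ = e is 4, so |⟨v⁻¹⟩| = 4.

Answer: 4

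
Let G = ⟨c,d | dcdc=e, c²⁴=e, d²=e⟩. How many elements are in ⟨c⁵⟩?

|⟨c⁵⟩| equals the order of c⁵. Compute successive powers until reaching e:
  (c⁵)¹ = c⁵, (c⁵)² = c¹⁰, (c⁵)³ = c¹⁵, (c⁵)⁴ = c²⁰, (c⁵)⁵ = c, (c⁵)⁶ = c⁶, (c⁵)⁷ = c¹¹, (c⁵)⁸ = c¹⁶, (c⁵)⁹ = c²¹, (c⁵)¹⁰ = c², (c⁵)¹¹ = c⁷, (c⁵)¹² = c¹², (c⁵)¹³ = c¹⁷, (c⁵)¹⁴ = c²², (c⁵)¹⁵ = c³, (c⁵)¹⁶ = c⁸, (c⁵)¹⁷ = c¹³, (c⁵)¹⁸ = c¹⁸, (c⁵)¹⁹ = c²³, (c⁵)²⁰ = c⁴, (c⁵)²¹ = c⁹, (c⁵)²² = c¹⁴, (c⁵)²³ = c¹⁹, (c⁵)²⁴ = e.
The smallest positive k with (c⁵)ᵏ = e is 24, so |⟨c⁵⟩| = 24.

Answer: 24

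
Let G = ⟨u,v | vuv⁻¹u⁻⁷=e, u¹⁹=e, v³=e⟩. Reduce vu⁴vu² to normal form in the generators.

Multiply left to right, reducing at each step:
  v · u⁴ = u⁹v
  (u⁹v) · v = u⁹v²
  (u⁹v²) · u² = u¹²v²

Answer: u¹²v²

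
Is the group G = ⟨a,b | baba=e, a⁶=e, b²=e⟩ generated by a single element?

Every cyclic group is abelian. But a·b = ab while b·a = a⁵b, so a·b ≠ b·a and G is not abelian. Hence G is not cyclic.

Answer: No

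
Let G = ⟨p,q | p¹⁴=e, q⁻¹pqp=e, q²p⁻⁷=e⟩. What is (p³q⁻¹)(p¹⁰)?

Compute (p³q⁻¹) · (p¹⁰) by multiplying left to right and reducing via the relations at each step:
  (p³q⁻¹) · p¹⁰ = q

Answer: q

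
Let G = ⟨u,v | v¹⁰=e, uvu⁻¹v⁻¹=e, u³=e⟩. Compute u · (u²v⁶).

Compute u · (u²v⁶) by multiplying left to right and reducing via the relations at each step:
  u · u² = e
  e · v⁶ = v⁶

Answer: v⁶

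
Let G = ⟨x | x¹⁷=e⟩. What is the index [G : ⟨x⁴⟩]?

First find ord(x⁴) by computing successive powers:
  (x⁴)¹ = x⁴, (x⁴)² = x⁸, (x⁴)³ = x¹², (x⁴)⁴ = x¹⁶, (x⁴)⁵ = x³, (x⁴)⁶ = x⁷, (x⁴)⁷ = x¹¹, (x⁴)⁸ = x¹⁵, (x⁴)⁹ = x², (x⁴)¹⁰ = x⁶, (x⁴)¹¹ = x¹⁰, (x⁴)¹² = x¹⁴, (x⁴)¹³ = x, (x⁴)¹⁴ = x⁵, (x⁴)¹⁵ = x⁹, (x⁴)¹⁶ = x¹³, (x⁴)¹⁷ = e.
So |⟨x⁴⟩| = ord(x⁴) = 17. With |G| = 17, by Lagrange [G : ⟨x⁴⟩] = 17/17 = 1.

Answer: 1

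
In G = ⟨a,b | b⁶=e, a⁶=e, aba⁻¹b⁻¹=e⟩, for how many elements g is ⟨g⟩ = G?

⟨g⟩ = G would require ord(g) = |G| = 36, but the maximum element order in G is 6 < 36. So G is not cyclic and no single element generates it: the count is 0.

Answer: 0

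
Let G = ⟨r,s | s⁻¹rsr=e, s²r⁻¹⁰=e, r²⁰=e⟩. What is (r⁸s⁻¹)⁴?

Compute successive powers of (r⁸s⁻¹), reducing at each step:
  (r⁸s⁻¹)²: (r⁸s⁻¹) · r⁸ = s⁻¹;   (s⁻¹) · s⁻¹ = r¹⁰
  (r⁸s⁻¹)³: (r¹⁰) · r⁸ = r¹⁸;   (r¹⁸) · s⁻¹ = r⁸s
  (r⁸s⁻¹)⁴: (r⁸s) · r⁸ = s;   s · s⁻¹ = e

Answer: e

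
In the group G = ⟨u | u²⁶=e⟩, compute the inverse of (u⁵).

The order of (u⁵) is 26 (smallest k with (u⁵)ᵏ = e), so (u⁵)⁻¹ = (u⁵)²⁵ = u²¹.
Check: (u⁵) · (u²¹) → (u⁵) · u²¹ = e, giving e as required.

Answer: u²¹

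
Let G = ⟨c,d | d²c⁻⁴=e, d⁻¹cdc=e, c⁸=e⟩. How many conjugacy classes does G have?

The conjugacy classes (representative and size) are:
  [e] (size 1), [c⁷] (size 2), [c⁶] (size 2), [c³] (size 2), [c⁴] (size 1), [c²d⁻¹] (size 4), [c³d⁻¹] (size 4).
Class equation: 1 + 2 + 2 + 2 + 1 + 4 + 4 = 16 = |G|. So G has 7 conjugacy classes.

Answer: 7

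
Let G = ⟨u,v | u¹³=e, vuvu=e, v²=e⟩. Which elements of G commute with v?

⟨v⟩ ⊆ C_G(v) since powers of v commute with v; so |C_G(v)| ≥ |⟨v⟩| = 2.
By orbit–stabilizer, |C_G(v)| = |G| / |conj. class of v| = 26 / 13 = 2.
The 2 elements commuting with v are {e, v}.

Answer: {e, v}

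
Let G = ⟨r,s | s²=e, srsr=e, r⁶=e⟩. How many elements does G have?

Enumerate words in the generators, reducing via the relations: the distinct elements are
  {e, r, s, rs, r², r³, r⁴, r⁵, r²s, r³s, r⁴s, r⁵s}.
No further products give new elements, so |G| = 12.

Answer: 12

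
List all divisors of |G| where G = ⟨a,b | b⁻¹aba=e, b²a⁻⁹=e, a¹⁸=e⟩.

|G| = 36 = 2² · 3². By Lagrange's theorem the order of any subgroup divides 36; the divisors of 36 are 1, 2, 3, 4, 6, 9, 12, 18, 36.

Answer: 1, 2, 3, 4, 6, 9, 12, 18, 36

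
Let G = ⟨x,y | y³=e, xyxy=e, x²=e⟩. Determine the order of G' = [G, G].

G' = [G, G] is generated by all commutators. The generator-pair commutators are: [x, y] = y.
The subgroup they normally generate is {e, y, y²}, of order 3.
Check: |G/G'| = 6/3 = 2 is the order of the abelianisation.

Answer: 3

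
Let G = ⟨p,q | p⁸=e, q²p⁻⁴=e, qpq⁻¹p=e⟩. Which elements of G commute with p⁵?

⟨p⁵⟩ ⊆ C_G(p⁵) since powers of p⁵ commute with p⁵; so |C_G(p⁵)| ≥ |⟨p⁵⟩| = 8.
By orbit–stabilizer, |C_G(p⁵)| = |G| / |conj. class of p⁵| = 16 / 2 = 8.
The 8 elements commuting with p⁵ are {e, p, p², p³, p⁴, p⁵, p⁶, p⁷}.

Answer: {e, p, p², p³, p⁴, p⁵, p⁶, p⁷}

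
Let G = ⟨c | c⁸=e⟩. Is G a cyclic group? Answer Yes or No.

|G| = 8. The element c has order 8 (its powers give 8 distinct elements), so ⟨c⟩ = G and G is cyclic.

Answer: Yes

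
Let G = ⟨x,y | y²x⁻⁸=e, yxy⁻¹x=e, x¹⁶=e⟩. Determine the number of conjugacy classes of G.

The conjugacy classes (representative and size) are:
  [e] (size 1), [x] (size 2), [x¹⁴] (size 2), [x¹³] (size 2), [x¹²] (size 2), [x⁵] (size 2), [x¹⁰] (size 2), [x⁷] (size 2), [x⁸] (size 1), [y⁻¹] (size 8), [x⁷y⁻¹] (size 8).
Class equation: 1 + 2 + 2 + 2 + 2 + 2 + 2 + 2 + 1 + 8 + 8 = 32 = |G|. So G has 11 conjugacy classes.

Answer: 11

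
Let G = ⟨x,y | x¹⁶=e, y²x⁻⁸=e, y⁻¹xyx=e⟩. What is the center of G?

An element z ∈ Z(G) iff z commutes with every generator.
For example x⁸ is central: (x⁸)·x = x⁹ = x·(x⁸); (x⁸)·y = y⁻¹ = y·(x⁸).
Whereas x ∉ Z(G) since x·y = xy ≠ x⁷y⁻¹ = y·x.
Checking each of the 32 elements this way gives Z(G) = {e, x⁸}, of order 2.

Answer: {e, x⁸}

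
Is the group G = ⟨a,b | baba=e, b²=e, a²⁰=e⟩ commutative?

a·b = ab but b·a = a¹⁹b, so a·b ≠ b·a and G is not abelian.

Answer: No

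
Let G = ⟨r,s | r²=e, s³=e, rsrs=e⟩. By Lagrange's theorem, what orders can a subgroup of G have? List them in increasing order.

|G| = 6 = 2 · 3. By Lagrange's theorem the order of any subgroup divides 6; the divisors of 6 are 1, 2, 3, 6.

Answer: 1, 2, 3, 6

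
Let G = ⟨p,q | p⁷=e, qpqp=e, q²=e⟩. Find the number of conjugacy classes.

The conjugacy classes (representative and size) are:
  [e] (size 1), [p⁶] (size 2), [p⁵] (size 2), [p⁴] (size 2), [pq] (size 7).
Class equation: 1 + 2 + 2 + 2 + 7 = 14 = |G|. So G has 5 conjugacy classes.

Answer: 5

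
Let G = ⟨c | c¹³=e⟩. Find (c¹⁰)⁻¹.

The order of (c¹⁰) is 13 (smallest k with (c¹⁰)ᵏ = e), so (c¹⁰)⁻¹ = (c¹⁰)¹² = c³.
Check: (c¹⁰) · (c³) → (c¹⁰) · c³ = e, giving e as required.

Answer: c³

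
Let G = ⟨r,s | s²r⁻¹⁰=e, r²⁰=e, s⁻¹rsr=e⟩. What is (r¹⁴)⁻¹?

The order of (r¹⁴) is 10 (smallest k with (r¹⁴)ᵏ = e), so (r¹⁴)⁻¹ = (r¹⁴)⁹ = r⁶.
Check: (r¹⁴) · (r⁶) → (r¹⁴) · r⁶ = e, giving e as required.

Answer: r⁶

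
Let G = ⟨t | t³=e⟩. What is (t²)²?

Compute successive powers of (t²), reducing at each step:
  (t²)²: (t²) · t² = t

Answer: t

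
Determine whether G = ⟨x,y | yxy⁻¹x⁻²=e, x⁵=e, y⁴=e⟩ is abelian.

x·y = xy but y·x = x²y, so x·y ≠ y·x and G is not abelian.

Answer: No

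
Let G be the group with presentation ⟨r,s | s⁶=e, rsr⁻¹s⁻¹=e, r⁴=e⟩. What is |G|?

Enumerate words in the generators, reducing via the relations: the distinct elements are
  {e, r, s, rs, r², r³, s², s³, s⁴, s⁵, rs², rs³, rs⁴, rs⁵, r²s, r³s, r²s², r²s³, r²s⁴, r²s⁵, r³s², r³s³, r³s⁴, r³s⁵}.
No further products give new elements, so |G| = 24.

Answer: 24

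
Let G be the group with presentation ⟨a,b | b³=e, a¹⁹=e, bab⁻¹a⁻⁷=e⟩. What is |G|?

Enumerate words in the generators, reducing via the relations: the distinct elements are
  {a, b, e, ab, a², a³, a⁴, a⁵, a⁶, a⁷, a⁸, a⁹, b², ab², a²b, a³b, a¹², a¹³, a¹¹, a¹⁰, a¹⁴, a¹⁵, a¹⁶, a¹⁷, a¹⁸, a⁴b, a⁵b, a⁶b, a⁷b, a⁸b, a⁹b, a²b², a³b², a¹²b, a¹³b, a¹¹b, a¹⁰b, a¹⁴b, a¹⁵b, a¹⁶b, a¹⁷b, a¹⁸b, a⁴b², a⁵b², a⁶b², a⁷b², a⁸b², a⁹b², a¹²b², a¹³b², a¹¹b², a¹⁰b², a¹⁴b², a¹⁵b², a¹⁶b², a¹⁷b², a¹⁸b²}.
No further products give new elements, so |G| = 57.

Answer: 57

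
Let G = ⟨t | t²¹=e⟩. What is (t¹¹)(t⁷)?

Compute (t¹¹) · (t⁷) by multiplying left to right and reducing via the relations at each step:
  (t¹¹) · t⁷ = t¹⁸

Answer: t¹⁸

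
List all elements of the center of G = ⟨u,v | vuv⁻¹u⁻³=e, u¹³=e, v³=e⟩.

An element z ∈ Z(G) iff z commutes with every generator.
For example e is central: e·u = u = u·e; e·v = v = v·e.
Whereas u ∉ Z(G) since u·v = uv ≠ u³v = v·u.
Checking each of the 39 elements this way gives Z(G) = {e}, of order 1.

Answer: {e}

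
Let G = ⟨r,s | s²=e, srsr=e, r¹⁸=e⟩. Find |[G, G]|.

G' = [G, G] is generated by all commutators. The generator-pair commutators are: [r, s] = r².
The subgroup they normally generate is {e, r², r⁴, r⁶, r⁸, r¹⁰, r¹², r¹⁴, r¹⁶}, of order 9.
Check: |G/G'| = 36/9 = 4 is the order of the abelianisation.

Answer: 9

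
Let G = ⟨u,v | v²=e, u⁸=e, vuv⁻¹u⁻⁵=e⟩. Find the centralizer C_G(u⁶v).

⟨u⁶v⟩ ⊆ C_G(u⁶v) since powers of u⁶v commute with u⁶v; so |C_G(u⁶v)| ≥ |⟨u⁶v⟩| = 4.
By orbit–stabilizer, |C_G(u⁶v)| = |G| / |conj. class of u⁶v| = 16 / 2 = 8.
The 8 elements commuting with u⁶v are {e, u², u⁴, u⁶, v, u⁶v, u²v, u⁴v}.

Answer: {e, u², u⁴, u⁶, v, u⁶v, u²v, u⁴v}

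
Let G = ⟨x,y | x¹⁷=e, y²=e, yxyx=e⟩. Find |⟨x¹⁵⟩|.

|⟨x¹⁵⟩| equals the order of x¹⁵. Compute successive powers until reaching e:
  (x¹⁵)¹ = x¹⁵, (x¹⁵)² = x¹³, (x¹⁵)³ = x¹¹, (x¹⁵)⁴ = x⁹, (x¹⁵)⁵ = x⁷, (x¹⁵)⁶ = x⁵, (x¹⁵)⁷ = x³, (x¹⁵)⁸ = x, (x¹⁵)⁹ = x¹⁶, (x¹⁵)¹⁰ = x¹⁴, (x¹⁵)¹¹ = x¹², (x¹⁵)¹² = x¹⁰, (x¹⁵)¹³ = x⁸, (x¹⁵)¹⁴ = x⁶, (x¹⁵)¹⁵ = x⁴, (x¹⁵)¹⁶ = x², (x¹⁵)¹⁷ = e.
The smallest positive k with (x¹⁵)ᵏ = e is 17, so |⟨x¹⁵⟩| = 17.

Answer: 17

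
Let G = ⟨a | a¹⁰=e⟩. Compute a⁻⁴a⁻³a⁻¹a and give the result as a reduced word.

Multiply left to right, reducing at each step:
  (a⁶) · a⁻³ = a³
  (a³) · a⁻¹ = a²
  (a²) · a = a³

Answer: a³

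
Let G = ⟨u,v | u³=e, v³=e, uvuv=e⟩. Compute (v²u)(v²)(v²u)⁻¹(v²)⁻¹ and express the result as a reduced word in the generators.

[(v²u), (v²)] = (v²u)·(v²)·(v²u)⁻¹·(v²)⁻¹.
  (v²u) · (v²) = uv²u
  (uv²u) · (u²v) = u
  u · v = uv

Answer: uv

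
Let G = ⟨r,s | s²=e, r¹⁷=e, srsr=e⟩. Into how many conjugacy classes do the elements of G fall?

The conjugacy classes (representative and size) are:
  [e] (size 1), [r¹⁶] (size 2), [r²] (size 2), [r³] (size 2), [r¹³] (size 2), [r¹²] (size 2), [r⁶] (size 2), [r¹⁰] (size 2), [r⁹] (size 2), [r⁷s] (size 17).
Class equation: 1 + 2 + 2 + 2 + 2 + 2 + 2 + 2 + 2 + 17 = 34 = |G|. So G has 10 conjugacy classes.

Answer: 10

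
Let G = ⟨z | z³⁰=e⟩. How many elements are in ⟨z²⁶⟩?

|⟨z²⁶⟩| equals the order of z²⁶. Compute successive powers until reaching e:
  (z²⁶)¹ = z²⁶, (z²⁶)² = z²², (z²⁶)³ = z¹⁸, (z²⁶)⁴ = z¹⁴, (z²⁶)⁵ = z¹⁰, (z²⁶)⁶ = z⁶, (z²⁶)⁷ = z², (z²⁶)⁸ = z²⁸, (z²⁶)⁹ = z²⁴, (z²⁶)¹⁰ = z²⁰, (z²⁶)¹¹ = z¹⁶, (z²⁶)¹² = z¹², (z²⁶)¹³ = z⁸, (z²⁶)¹⁴ = z⁴, (z²⁶)¹⁵ = e.
The smallest positive k with (z²⁶)ᵏ = e is 15, so |⟨z²⁶⟩| = 15.

Answer: 15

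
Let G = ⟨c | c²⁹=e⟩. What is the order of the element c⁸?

Compute successive powers until reaching e:
  (c⁸)¹ = c⁸, (c⁸)² = c¹⁶, (c⁸)³ = c²⁴, (c⁸)⁴ = c³, (c⁸)⁵ = c¹¹, (c⁸)⁶ = c¹⁹, (c⁸)⁷ = c²⁷, (c⁸)⁸ = c⁶, (c⁸)⁹ = c¹⁴, (c⁸)¹⁰ = c²², (c⁸)¹¹ = c, (c⁸)¹² = c⁹, (c⁸)¹³ = c¹⁷, (c⁸)¹⁴ = c²⁵, (c⁸)¹⁵ = c⁴, (c⁸)¹⁶ = c¹², (c⁸)¹⁷ = c²⁰, (c⁸)¹⁸ = c²⁸, (c⁸)¹⁹ = c⁷, (c⁸)²⁰ = c¹⁵, (c⁸)²¹ = c²³, (c⁸)²² = c², (c⁸)²³ = c¹⁰, (c⁸)²⁴ = c¹⁸, (c⁸)²⁵ = c²⁶, (c⁸)²⁶ = c⁵, (c⁸)²⁷ = c¹³, (c⁸)²⁸ = c²¹, (c⁸)²⁹ = e.
The smallest positive k with (c⁸)ᵏ = e is 29.

Answer: 29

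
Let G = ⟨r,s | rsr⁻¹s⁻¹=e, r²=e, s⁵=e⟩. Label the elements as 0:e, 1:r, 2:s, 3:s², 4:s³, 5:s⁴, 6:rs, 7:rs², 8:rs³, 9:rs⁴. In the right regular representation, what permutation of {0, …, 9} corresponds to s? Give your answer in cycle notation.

(0 2 3 4 5)(1 6 7 8 9)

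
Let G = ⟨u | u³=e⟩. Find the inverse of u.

The order of u is 3 (smallest k with uᵏ = e), so u⁻¹ = u² = u².
Check: u · (u²) → u · u² = e, giving e as required.

Answer: u²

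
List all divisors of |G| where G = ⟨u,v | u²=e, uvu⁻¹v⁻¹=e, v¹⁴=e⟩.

|G| = 28 = 2² · 7. By Lagrange's theorem the order of any subgroup divides 28; the divisors of 28 are 1, 2, 4, 7, 14, 28.

Answer: 1, 2, 4, 7, 14, 28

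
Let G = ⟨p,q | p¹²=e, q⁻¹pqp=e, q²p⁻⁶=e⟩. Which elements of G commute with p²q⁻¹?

⟨p²q⁻¹⟩ ⊆ C_G(p²q⁻¹) since powers of p²q⁻¹ commute with p²q⁻¹; so |C_G(p²q⁻¹)| ≥ |⟨p²q⁻¹⟩| = 4.
By orbit–stabilizer, |C_G(p²q⁻¹)| = |G| / |conj. class of p²q⁻¹| = 24 / 6 = 4.
The 4 elements commuting with p²q⁻¹ are {e, p⁶, p²q, p²q⁻¹}.

Answer: {e, p⁶, p²q, p²q⁻¹}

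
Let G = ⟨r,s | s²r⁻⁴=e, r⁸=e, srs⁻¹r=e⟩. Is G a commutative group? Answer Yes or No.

r·s = rs but s·r = r³s⁻¹, so r·s ≠ s·r and G is not abelian.

Answer: No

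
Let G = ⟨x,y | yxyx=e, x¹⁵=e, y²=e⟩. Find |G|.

Enumerate words in the generators, reducing via the relations: the distinct elements are
  {e, x, y, xy, x², x³, x⁴, x⁵, x⁶, x⁷, x⁸, x⁹, x²y, x³y, x¹², x¹³, x¹¹, x¹⁰, x¹⁴, x⁴y, x⁵y, x⁶y, x⁷y, x⁸y, x⁹y, x¹²y, x¹³y, x¹¹y, x¹⁰y, x¹⁴y}.
No further products give new elements, so |G| = 30.

Answer: 30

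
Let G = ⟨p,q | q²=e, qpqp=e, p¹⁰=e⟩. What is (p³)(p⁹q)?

Compute (p³) · (p⁹q) by multiplying left to right and reducing via the relations at each step:
  (p³) · p⁹ = p²
  (p²) · q = p²q

Answer: p²q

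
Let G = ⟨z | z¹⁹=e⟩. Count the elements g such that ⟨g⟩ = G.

G is cyclic of order 19. An element generates G iff its order is 19, and a cyclic group of order 19 has exactly φ(19) = 18 such elements.

Answer: 18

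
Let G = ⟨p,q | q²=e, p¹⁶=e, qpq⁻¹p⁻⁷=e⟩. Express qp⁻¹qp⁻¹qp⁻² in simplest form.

Multiply left to right, reducing at each step:
  q · p⁻¹ = p⁹q
  (p⁹q) · q = p⁹
  (p⁹) · p⁻¹ = p⁸
  (p⁸) · q = p⁸q
  (p⁸q) · p⁻² = p¹⁰q

Answer: p¹⁰q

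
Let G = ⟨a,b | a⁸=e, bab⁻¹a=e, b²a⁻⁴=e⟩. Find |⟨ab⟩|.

|⟨ab⟩| equals the order of ab. Compute successive powers until reaching e:
  (ab)¹ = ab, (ab)² = a⁴, (ab)³ = ab⁻¹, (ab)⁴ = e.
The smallest positive k with (ab)ᵏ = e is 4, so |⟨ab⟩| = 4.

Answer: 4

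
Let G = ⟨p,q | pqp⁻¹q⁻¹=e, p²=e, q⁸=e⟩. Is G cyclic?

|G| = 16, but the maximum element order in G is 8 < 16. No single element generates all of G, so G is not cyclic.

Answer: No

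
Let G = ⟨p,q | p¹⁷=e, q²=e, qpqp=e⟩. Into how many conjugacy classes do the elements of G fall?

The conjugacy classes (representative and size) are:
  [e] (size 1), [p¹⁶] (size 2), [p²] (size 2), [p³] (size 2), [p¹³] (size 2), [p¹²] (size 2), [p⁶] (size 2), [p¹⁰] (size 2), [p⁹] (size 2), [p⁷q] (size 17).
Class equation: 1 + 2 + 2 + 2 + 2 + 2 + 2 + 2 + 2 + 17 = 34 = |G|. So G has 10 conjugacy classes.

Answer: 10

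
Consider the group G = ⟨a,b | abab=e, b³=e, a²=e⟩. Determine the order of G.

Enumerate words in the generators, reducing via the relations: the distinct elements are
  {a, b, e, ab, b², ab²}.
No further products give new elements, so |G| = 6.

Answer: 6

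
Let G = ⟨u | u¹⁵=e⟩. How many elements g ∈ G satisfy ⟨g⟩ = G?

G is cyclic of order 15. An element generates G iff its order is 15, and a cyclic group of order 15 has exactly φ(15) = 8 such elements.

Answer: 8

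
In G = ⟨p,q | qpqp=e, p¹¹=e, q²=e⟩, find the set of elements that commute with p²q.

⟨p²q⟩ ⊆ C_G(p²q) since powers of p²q commute with p²q; so |C_G(p²q)| ≥ |⟨p²q⟩| = 2.
By orbit–stabilizer, |C_G(p²q)| = |G| / |conj. class of p²q| = 22 / 11 = 2.
The 2 elements commuting with p²q are {e, p²q}.

Answer: {e, p²q}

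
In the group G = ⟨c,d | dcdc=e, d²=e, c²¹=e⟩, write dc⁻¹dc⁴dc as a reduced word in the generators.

Multiply left to right, reducing at each step:
  d · c⁻¹ = cd
  (cd) · d = c
  c · c⁴ = c⁵
  (c⁵) · d = c⁵d
  (c⁵d) · c = c⁴d

Answer: c⁴d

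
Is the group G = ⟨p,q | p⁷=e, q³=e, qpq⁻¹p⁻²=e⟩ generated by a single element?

Every cyclic group is abelian. But p·q = pq while q·p = p²q, so p·q ≠ q·p and G is not abelian. Hence G is not cyclic.

Answer: No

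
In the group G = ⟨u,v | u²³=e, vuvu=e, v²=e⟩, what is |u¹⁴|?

Compute successive powers until reaching e:
  (u¹⁴)¹ = u¹⁴, (u¹⁴)² = u⁵, (u¹⁴)³ = u¹⁹, (u¹⁴)⁴ = u¹⁰, (u¹⁴)⁵ = u, (u¹⁴)⁶ = u¹⁵, (u¹⁴)⁷ = u⁶, (u¹⁴)⁸ = u²⁰, (u¹⁴)⁹ = u¹¹, (u¹⁴)¹⁰ = u², (u¹⁴)¹¹ = u¹⁶, (u¹⁴)¹² = u⁷, (u¹⁴)¹³ = u²¹, (u¹⁴)¹⁴ = u¹², (u¹⁴)¹⁵ = u³, (u¹⁴)¹⁶ = u¹⁷, (u¹⁴)¹⁷ = u⁸, (u¹⁴)¹⁸ = u²², (u¹⁴)¹⁹ = u¹³, (u¹⁴)²⁰ = u⁴, (u¹⁴)²¹ = u¹⁸, (u¹⁴)²² = u⁹, (u¹⁴)²³ = e.
The smallest positive k with (u¹⁴)ᵏ = e is 23.

Answer: 23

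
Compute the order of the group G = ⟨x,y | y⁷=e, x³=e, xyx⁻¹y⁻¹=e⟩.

Enumerate words in the generators, reducing via the relations: the distinct elements are
  {e, x, y, xy, x², y², y³, y⁴, y⁵, y⁶, xy², xy³, xy⁴, xy⁵, xy⁶, x²y, x²y², x²y³, x²y⁴, x²y⁵, x²y⁶}.
No further products give new elements, so |G| = 21.

Answer: 21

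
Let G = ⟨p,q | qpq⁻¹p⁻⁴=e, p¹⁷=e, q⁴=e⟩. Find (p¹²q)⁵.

Compute successive powers of (p¹²q), reducing at each step:
  (p¹²q)²: (p¹²q) · p¹² = p⁹q;   (p⁹q) · q = p⁹q²
  (p¹²q)³: (p⁹q²) · p¹² = p¹⁴q²;   (p¹⁴q²) · q = p¹⁴q³
  (p¹²q)⁴: (p¹⁴q³) · p¹² = q³;   (q³) · q = e
  (p¹²q)⁵: e · p¹² = p¹²;   (p¹²) · q = p¹²q

Answer: p¹²q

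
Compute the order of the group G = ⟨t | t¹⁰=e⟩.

G is generated by a single element, so G is cyclic. The relator gives t¹⁰ = e and no smaller power is forced to be e, so the 10 powers {e, t, t², t³, t⁴, t⁵, t⁶, t⁷, t⁸, t⁹} are distinct. Hence |G| = 10.

Answer: 10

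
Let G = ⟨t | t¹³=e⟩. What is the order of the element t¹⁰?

Compute successive powers until reaching e:
  (t¹⁰)¹ = t¹⁰, (t¹⁰)² = t⁷, (t¹⁰)³ = t⁴, (t¹⁰)⁴ = t, (t¹⁰)⁵ = t¹¹, (t¹⁰)⁶ = t⁸, (t¹⁰)⁷ = t⁵, (t¹⁰)⁸ = t², (t¹⁰)⁹ = t¹², (t¹⁰)¹⁰ = t⁹, (t¹⁰)¹¹ = t⁶, (t¹⁰)¹² = t³, (t¹⁰)¹³ = e.
The smallest positive k with (t¹⁰)ᵏ = e is 13.

Answer: 13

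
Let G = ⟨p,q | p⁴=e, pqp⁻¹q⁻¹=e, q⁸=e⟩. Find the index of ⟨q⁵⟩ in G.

First find ord(q⁵) by computing successive powers:
  (q⁵)¹ = q⁵, (q⁵)² = q², (q⁵)³ = q⁷, (q⁵)⁴ = q⁴, (q⁵)⁵ = q, (q⁵)⁶ = q⁶, (q⁵)⁷ = q³, (q⁵)⁸ = e.
So |⟨q⁵⟩| = ord(q⁵) = 8. With |G| = 32, by Lagrange [G : ⟨q⁵⟩] = 32/8 = 4.

Answer: 4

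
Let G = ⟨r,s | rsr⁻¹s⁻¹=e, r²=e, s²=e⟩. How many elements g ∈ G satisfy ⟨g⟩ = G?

⟨g⟩ = G would require ord(g) = |G| = 4, but the maximum element order in G is 2 < 4. So G is not cyclic and no single element generates it: the count is 0.

Answer: 0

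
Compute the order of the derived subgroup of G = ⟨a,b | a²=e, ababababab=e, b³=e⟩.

G' = [G, G] is generated by all commutators. The generator-pair commutators are: [a, b] = abab².
The subgroup they normally generate is {e, a, b, b², ab, aba, abab, ababa, b²ab²a, b²ab², b²a, ab², ba, bab, baba, ab²ab²a, ab²ab², ab²a, b²ab, b²aba, b²abab, bab²ab², bab²a, bab², abab², ab²ab, ab²aba, ab²abab, abab²ab², abab²a, b²ab²ab, abab²ab, abab²aba, abab²abab, b²ab²abab², b²ab²aba, b²ab²abab, b²abab²ab², b²abab²a, b²abab², babab², bab²ab, bab²aba, bab²abab, babab²ab², babab²a, babab²ab, ab²abab²ab², ab²abab²a, ab²abab², b²abab²ab, b²abab²aba, bab²abab²a, bab²abab², ab²abab²ab, ab²abab²aba, abab²abab²a, abab²abab², abab²abab²ab, bab²abab²ab}, of order 60.
Check: |G/G'| = 60/60 = 1 is the order of the abelianisation.

Answer: 60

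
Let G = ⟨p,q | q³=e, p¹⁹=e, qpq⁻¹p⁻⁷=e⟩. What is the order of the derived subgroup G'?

G' = [G, G] is generated by all commutators. The generator-pair commutators are: [p, q] = p¹³.
The subgroup they normally generate is {e, p, p², p³, p⁴, p⁵, p⁶, p⁷, p⁸, p⁹, p¹⁰, p¹¹, p¹², p¹³, p¹⁴, p¹⁵, p¹⁶, p¹⁷, p¹⁸}, of order 19.
Check: |G/G'| = 57/19 = 3 is the order of the abelianisation.

Answer: 19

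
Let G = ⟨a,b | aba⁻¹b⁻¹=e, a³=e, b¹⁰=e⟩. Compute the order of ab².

Compute successive powers until reaching e:
  (ab²)¹ = ab², (ab²)² = a²b⁴, (ab²)³ = b⁶, (ab²)⁴ = ab⁸, (ab²)⁵ = a², (ab²)⁶ = b², (ab²)⁷ = ab⁴, (ab²)⁸ = a²b⁶, (ab²)⁹ = b⁸, (ab²)¹⁰ = a, (ab²)¹¹ = a²b², (ab²)¹² = b⁴, (ab²)¹³ = ab⁶, (ab²)¹⁴ = a²b⁸, (ab²)¹⁵ = e.
The smallest positive k with (ab²)ᵏ = e is 15.

Answer: 15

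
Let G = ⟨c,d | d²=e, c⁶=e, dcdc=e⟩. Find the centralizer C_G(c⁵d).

⟨c⁵d⟩ ⊆ C_G(c⁵d) since powers of c⁵d commute with c⁵d; so |C_G(c⁵d)| ≥ |⟨c⁵d⟩| = 2.
By orbit–stabilizer, |C_G(c⁵d)| = |G| / |conj. class of c⁵d| = 12 / 3 = 4.
The 4 elements commuting with c⁵d are {e, c³, c⁵d, c²d}.

Answer: {e, c³, c⁵d, c²d}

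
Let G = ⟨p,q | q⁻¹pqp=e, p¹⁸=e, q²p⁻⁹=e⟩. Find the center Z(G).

An element z ∈ Z(G) iff z commutes with every generator.
For example p⁹ is central: (p⁹)·p = p¹⁰ = p·(p⁹); (p⁹)·q = q⁻¹ = q·(p⁹).
Whereas p ∉ Z(G) since p·q = pq ≠ p⁸q⁻¹ = q·p.
Checking each of the 36 elements this way gives Z(G) = {e, p⁹}, of order 2.

Answer: {e, p⁹}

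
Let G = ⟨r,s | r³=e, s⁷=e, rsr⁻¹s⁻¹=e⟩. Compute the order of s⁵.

Compute successive powers until reaching e:
  (s⁵)¹ = s⁵, (s⁵)² = s³, (s⁵)³ = s, (s⁵)⁴ = s⁶, (s⁵)⁵ = s⁴, (s⁵)⁶ = s², (s⁵)⁷ = e.
The smallest positive k with (s⁵)ᵏ = e is 7.

Answer: 7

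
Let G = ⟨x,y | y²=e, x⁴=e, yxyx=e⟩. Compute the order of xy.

Compute successive powers until reaching e:
  (xy)¹ = xy, (xy)² = e.
The smallest positive k with (xy)ᵏ = e is 2.

Answer: 2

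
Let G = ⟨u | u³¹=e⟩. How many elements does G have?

G is generated by a single element, so G is cyclic. The relator gives u³¹ = e and no smaller power is forced to be e, so the 31 powers {e, u, u², u³, u⁴, u⁵, u⁶, u⁷, u⁸, u⁹, u²², u²³, u²¹, u²⁰, u²⁴, u²⁵, u²⁶, u²⁷, u²⁸, u²⁹, u³⁰, u¹², u¹³, u¹¹, u¹⁰, u¹⁴, u¹⁵, u¹⁶, u¹⁷, u¹⁸, u¹⁹} are distinct. Hence |G| = 31.

Answer: 31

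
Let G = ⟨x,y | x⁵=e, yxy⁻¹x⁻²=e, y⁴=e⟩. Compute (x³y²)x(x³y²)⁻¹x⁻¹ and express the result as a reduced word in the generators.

[(x³y²), x] = (x³y²)·x·(x³y²)⁻¹·x⁻¹.
  (x³y²) · x = x²y²
  (x²y²) · (x³y²) = x⁴
  (x⁴) · (x⁴) = x³

Answer: x³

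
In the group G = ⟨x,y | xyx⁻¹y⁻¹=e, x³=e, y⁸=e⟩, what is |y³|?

Compute successive powers until reaching e:
  (y³)¹ = y³, (y³)² = y⁶, (y³)³ = y, (y³)⁴ = y⁴, (y³)⁵ = y⁷, (y³)⁶ = y², (y³)⁷ = y⁵, (y³)⁸ = e.
The smallest positive k with (y³)ᵏ = e is 8.

Answer: 8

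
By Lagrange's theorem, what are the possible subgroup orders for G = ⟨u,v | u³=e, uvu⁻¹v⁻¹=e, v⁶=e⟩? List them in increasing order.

|G| = 18 = 2 · 3². By Lagrange's theorem the order of any subgroup divides 18; the divisors of 18 are 1, 2, 3, 6, 9, 18.

Answer: 1, 2, 3, 6, 9, 18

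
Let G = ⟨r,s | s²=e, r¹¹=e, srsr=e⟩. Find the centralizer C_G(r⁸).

⟨r⁸⟩ ⊆ C_G(r⁸) since powers of r⁸ commute with r⁸; so |C_G(r⁸)| ≥ |⟨r⁸⟩| = 11.
By orbit–stabilizer, |C_G(r⁸)| = |G| / |conj. class of r⁸| = 22 / 2 = 11.
The 11 elements commuting with r⁸ are {e, r, r², r³, r⁴, r⁵, r⁶, r⁷, r⁸, r⁹, r¹⁰}.

Answer: {e, r, r², r³, r⁴, r⁵, r⁶, r⁷, r⁸, r⁹, r¹⁰}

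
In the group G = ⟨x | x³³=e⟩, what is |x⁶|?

Compute successive powers until reaching e:
  (x⁶)¹ = x⁶, (x⁶)² = x¹², (x⁶)³ = x¹⁸, (x⁶)⁴ = x²⁴, (x⁶)⁵ = x³⁰, (x⁶)⁶ = x³, (x⁶)⁷ = x⁹, (x⁶)⁸ = x¹⁵, (x⁶)⁹ = x²¹, (x⁶)¹⁰ = x²⁷, (x⁶)¹¹ = e.
The smallest positive k with (x⁶)ᵏ = e is 11.

Answer: 11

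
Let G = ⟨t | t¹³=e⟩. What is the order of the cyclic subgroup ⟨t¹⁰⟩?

|⟨t¹⁰⟩| equals the order of t¹⁰. Compute successive powers until reaching e:
  (t¹⁰)¹ = t¹⁰, (t¹⁰)² = t⁷, (t¹⁰)³ = t⁴, (t¹⁰)⁴ = t, (t¹⁰)⁵ = t¹¹, (t¹⁰)⁶ = t⁸, (t¹⁰)⁷ = t⁵, (t¹⁰)⁸ = t², (t¹⁰)⁹ = t¹², (t¹⁰)¹⁰ = t⁹, (t¹⁰)¹¹ = t⁶, (t¹⁰)¹² = t³, (t¹⁰)¹³ = e.
The smallest positive k with (t¹⁰)ᵏ = e is 13, so |⟨t¹⁰⟩| = 13.

Answer: 13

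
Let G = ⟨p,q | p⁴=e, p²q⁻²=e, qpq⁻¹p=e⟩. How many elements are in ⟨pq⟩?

|⟨pq⟩| equals the order of pq. Compute successive powers until reaching e:
  (pq)¹ = pq, (pq)² = p², (pq)³ = pq⁻¹, (pq)⁴ = e.
The smallest positive k with (pq)ᵏ = e is 4, so |⟨pq⟩| = 4.

Answer: 4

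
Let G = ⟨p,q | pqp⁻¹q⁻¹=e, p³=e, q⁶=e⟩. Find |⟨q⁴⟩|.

|⟨q⁴⟩| equals the order of q⁴. Compute successive powers until reaching e:
  (q⁴)¹ = q⁴, (q⁴)² = q², (q⁴)³ = e.
The smallest positive k with (q⁴)ᵏ = e is 3, so |⟨q⁴⟩| = 3.

Answer: 3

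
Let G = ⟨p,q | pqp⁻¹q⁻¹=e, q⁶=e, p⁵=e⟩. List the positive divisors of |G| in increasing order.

|G| = 30 = 2 · 3 · 5. By Lagrange's theorem the order of any subgroup divides 30; the divisors of 30 are 1, 2, 3, 5, 6, 10, 15, 30.

Answer: 1, 2, 3, 5, 6, 10, 15, 30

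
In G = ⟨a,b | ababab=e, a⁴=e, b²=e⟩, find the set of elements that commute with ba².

⟨ba²⟩ ⊆ C_G(ba²) since powers of ba² commute with ba²; so |C_G(ba²)| ≥ |⟨ba²⟩| = 4.
By orbit–stabilizer, |C_G(ba²)| = |G| / |conj. class of ba²| = 24 / 6 = 4.
The 4 elements commuting with ba² are {e, a²b, ba², a²ba²b}.

Answer: {e, a²b, ba², a²ba²b}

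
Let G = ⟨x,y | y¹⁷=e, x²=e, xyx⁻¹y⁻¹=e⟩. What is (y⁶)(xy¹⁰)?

Compute (y⁶) · (xy¹⁰) by multiplying left to right and reducing via the relations at each step:
  (y⁶) · x = xy⁶
  (xy⁶) · y¹⁰ = xy¹⁶

Answer: xy¹⁶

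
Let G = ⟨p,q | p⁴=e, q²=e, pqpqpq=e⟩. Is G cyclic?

Every cyclic group is abelian. But p·q = pq while q·p = qp, so p·q ≠ q·p and G is not abelian. Hence G is not cyclic.

Answer: No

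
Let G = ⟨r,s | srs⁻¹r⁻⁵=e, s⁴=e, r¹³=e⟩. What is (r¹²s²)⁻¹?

The order of (r¹²s²) is 2 (smallest k with (r¹²s²)ᵏ = e), so (r¹²s²)⁻¹ = (r¹²s²)¹ = r¹²s².
Check: (r¹²s²) · (r¹²s²) → (r¹²s²) · r¹² = s²;   (s²) · s² = e, giving e as required.

Answer: r¹²s²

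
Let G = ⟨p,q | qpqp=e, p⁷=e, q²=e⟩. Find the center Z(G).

An element z ∈ Z(G) iff z commutes with every generator.
For example e is central: e·p = p = p·e; e·q = q = q·e.
Whereas p ∉ Z(G) since p·q = pq ≠ p⁶q = q·p.
Checking each of the 14 elements this way gives Z(G) = {e}, of order 1.

Answer: {e}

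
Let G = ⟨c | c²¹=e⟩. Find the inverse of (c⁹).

The order of (c⁹) is 7 (smallest k with (c⁹)ᵏ = e), so (c⁹)⁻¹ = (c⁹)⁶ = c¹².
Check: (c⁹) · (c¹²) → (c⁹) · c¹² = e, giving e as required.

Answer: c¹²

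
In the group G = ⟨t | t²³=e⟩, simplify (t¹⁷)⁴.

Compute successive powers of (t¹⁷), reducing at each step:
  (t¹⁷)²: (t¹⁷) · t¹⁷ = t¹¹
  (t¹⁷)³: (t¹¹) · t¹⁷ = t⁵
  (t¹⁷)⁴: (t⁵) · t¹⁷ = t²²

Answer: t²²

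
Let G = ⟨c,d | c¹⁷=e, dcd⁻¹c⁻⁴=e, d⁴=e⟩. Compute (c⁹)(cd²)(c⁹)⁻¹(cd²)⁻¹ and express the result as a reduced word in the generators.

[(c⁹), (cd²)] = (c⁹)·(cd²)·(c⁹)⁻¹·(cd²)⁻¹.
  (c⁹) · (cd²) = c¹⁰d²
  (c¹⁰d²) · (c⁸) = c²d²
  (c²d²) · (cd²) = c

Answer: c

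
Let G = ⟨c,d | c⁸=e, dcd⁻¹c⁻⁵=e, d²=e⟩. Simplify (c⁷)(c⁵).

Compute (c⁷) · (c⁵) by multiplying left to right and reducing via the relations at each step:
  (c⁷) · c⁵ = c⁴

Answer: c⁴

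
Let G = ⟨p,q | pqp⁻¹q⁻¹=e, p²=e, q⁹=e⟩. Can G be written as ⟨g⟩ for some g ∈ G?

|G| = 18. The element pq has order 18 (its powers give 18 distinct elements), so ⟨pq⟩ = G and G is cyclic.

Answer: Yes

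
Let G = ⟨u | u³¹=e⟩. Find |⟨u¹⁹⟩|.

|⟨u¹⁹⟩| equals the order of u¹⁹. Compute successive powers until reaching e:
  (u¹⁹)¹ = u¹⁹, (u¹⁹)² = u⁷, (u¹⁹)³ = u²⁶, (u¹⁹)⁴ = u¹⁴, (u¹⁹)⁵ = u², (u¹⁹)⁶ = u²¹, (u¹⁹)⁷ = u⁹, (u¹⁹)⁸ = u²⁸, (u¹⁹)⁹ = u¹⁶, (u¹⁹)¹⁰ = u⁴, (u¹⁹)¹¹ = u²³, (u¹⁹)¹² = u¹¹, (u¹⁹)¹³ = u³⁰, (u¹⁹)¹⁴ = u¹⁸, (u¹⁹)¹⁵ = u⁶, (u¹⁹)¹⁶ = u²⁵, (u¹⁹)¹⁷ = u¹³, (u¹⁹)¹⁸ = u, (u¹⁹)¹⁹ = u²⁰, (u¹⁹)²⁰ = u⁸, (u¹⁹)²¹ = u²⁷, (u¹⁹)²² = u¹⁵, (u¹⁹)²³ = u³, (u¹⁹)²⁴ = u²², (u¹⁹)²⁵ = u¹⁰, (u¹⁹)²⁶ = u²⁹, (u¹⁹)²⁷ = u¹⁷, (u¹⁹)²⁸ = u⁵, (u¹⁹)²⁹ = u²⁴, (u¹⁹)³⁰ = u¹², (u¹⁹)³¹ = e.
The smallest positive k with (u¹⁹)ᵏ = e is 31, so |⟨u¹⁹⟩| = 31.

Answer: 31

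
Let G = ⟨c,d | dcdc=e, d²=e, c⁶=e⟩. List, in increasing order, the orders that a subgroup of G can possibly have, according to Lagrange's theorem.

|G| = 12 = 2² · 3. By Lagrange's theorem the order of any subgroup divides 12; the divisors of 12 are 1, 2, 3, 4, 6, 12.

Answer: 1, 2, 3, 4, 6, 12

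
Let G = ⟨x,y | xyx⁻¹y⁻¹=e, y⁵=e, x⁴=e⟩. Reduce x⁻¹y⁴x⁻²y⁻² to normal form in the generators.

Multiply left to right, reducing at each step:
  (x³) · y⁴ = x³y⁴
  (x³y⁴) · x⁻² = xy⁴
  (xy⁴) · y⁻² = xy²

Answer: xy²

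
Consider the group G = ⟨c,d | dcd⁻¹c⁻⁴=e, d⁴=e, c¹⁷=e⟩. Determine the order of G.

Enumerate words in the generators, reducing via the relations: the distinct elements are
  {c, d, e, cd, c², c³, c⁴, c⁵, c⁶, c⁷, c⁸, c⁹, d², d³, cd², cd³, c²d, c³d, c¹², c¹³, c¹¹, c¹⁰, c¹⁴, c¹⁵, c¹⁶, c⁴d, c⁵d, c⁶d, c⁷d, c⁸d, c⁹d, c²d², c²d³, c³d², c³d³, c¹²d, c¹³d, c¹¹d, c¹⁰d, c¹⁴d, c¹⁵d, c¹⁶d, c⁴d², c⁴d³, c⁵d², c⁵d³, c⁶d², c⁶d³, c⁷d², c⁷d³, c⁸d², c⁸d³, c⁹d², c⁹d³, c¹²d², c¹²d³, c¹³d², c¹³d³, c¹¹d², c¹¹d³, c¹⁰d², c¹⁰d³, c¹⁴d², c¹⁴d³, c¹⁵d², c¹⁵d³, c¹⁶d², c¹⁶d³}.
No further products give new elements, so |G| = 68.

Answer: 68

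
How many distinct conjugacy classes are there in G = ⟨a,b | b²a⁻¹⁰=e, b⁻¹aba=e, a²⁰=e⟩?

The conjugacy classes (representative and size) are:
  [e] (size 1), [a] (size 2), [a²] (size 2), [a³] (size 2), [a⁴] (size 2), [a⁵] (size 2), [a¹⁴] (size 2), [a⁷] (size 2), [a⁸] (size 2), [a¹¹] (size 2), [a¹⁰] (size 1), [a²b⁻¹] (size 10), [a⁹b] (size 10).
Class equation: 1 + 2 + 2 + 2 + 2 + 2 + 2 + 2 + 2 + 2 + 1 + 10 + 10 = 40 = |G|. So G has 13 conjugacy classes.

Answer: 13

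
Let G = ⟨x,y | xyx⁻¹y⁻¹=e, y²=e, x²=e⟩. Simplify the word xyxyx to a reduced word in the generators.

Multiply left to right, reducing at each step:
  x · y = xy
  (xy) · x = y
  y · y = e
  e · x = x

Answer: x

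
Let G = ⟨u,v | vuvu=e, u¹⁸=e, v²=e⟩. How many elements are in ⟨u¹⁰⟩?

|⟨u¹⁰⟩| equals the order of u¹⁰. Compute successive powers until reaching e:
  (u¹⁰)¹ = u¹⁰, (u¹⁰)² = u², (u¹⁰)³ = u¹², (u¹⁰)⁴ = u⁴, (u¹⁰)⁵ = u¹⁴, (u¹⁰)⁶ = u⁶, (u¹⁰)⁷ = u¹⁶, (u¹⁰)⁸ = u⁸, (u¹⁰)⁹ = e.
The smallest positive k with (u¹⁰)ᵏ = e is 9, so |⟨u¹⁰⟩| = 9.

Answer: 9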